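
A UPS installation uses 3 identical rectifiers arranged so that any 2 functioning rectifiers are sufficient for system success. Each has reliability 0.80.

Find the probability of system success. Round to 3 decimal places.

0.896

R = Σ_{i=2}^{3} C(3,i) p^i (1−p)^{3−i} with p = 0.80
C(3,2)·0.80^2·0.20^1 = 0.38400
C(3,3)·0.80^3·0.20^0 = 0.51200
Sum = 0.896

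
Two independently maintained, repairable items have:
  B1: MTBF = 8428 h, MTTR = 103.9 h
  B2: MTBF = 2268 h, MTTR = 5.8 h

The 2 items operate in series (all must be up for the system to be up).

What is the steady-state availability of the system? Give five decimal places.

A(B1) = MTBF/(MTBF+MTTR) = 8428/(8428+103.9) = 0.987822
A(B2) = MTBF/(MTBF+MTTR) = 2268/(2268+5.8) = 0.997449
Series availability: 0.987822 × 0.997449 = 0.98530

0.98530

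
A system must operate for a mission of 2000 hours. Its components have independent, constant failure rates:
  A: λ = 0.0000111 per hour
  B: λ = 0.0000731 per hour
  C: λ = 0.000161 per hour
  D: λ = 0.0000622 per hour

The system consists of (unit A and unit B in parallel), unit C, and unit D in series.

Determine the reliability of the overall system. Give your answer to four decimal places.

0.6380

R(A) = exp(−0.0000111 × 2000) = 0.978045
R(B) = exp(−0.0000731 × 2000) = 0.863985
R(C) = exp(−0.000161 × 2000) = 0.724698
R(D) = exp(−0.0000622 × 2000) = 0.883027
Parallel (A and B): 1 − (1 − 0.978045)(1 − 0.863985) = 0.997014
Series ([0.997014], C, and D): 0.997014 × 0.724698 × 0.883027 = 0.6380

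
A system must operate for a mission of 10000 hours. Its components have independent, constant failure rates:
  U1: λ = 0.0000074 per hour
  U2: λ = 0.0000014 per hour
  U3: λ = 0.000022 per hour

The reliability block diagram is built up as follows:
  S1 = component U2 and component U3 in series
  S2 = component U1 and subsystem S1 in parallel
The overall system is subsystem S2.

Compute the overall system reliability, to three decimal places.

0.985

R(U1) = exp(−0.0000074 × 10000) = 0.92867
R(U2) = exp(−0.0000014 × 10000) = 0.98610
R(U3) = exp(−0.000022 × 10000) = 0.80252
Series (U2 and U3): 0.98610 × 0.80252 = 0.79136
Parallel (U1 and [0.79136]): 1 − (1 − 0.92867)(1 − 0.79136) = 0.985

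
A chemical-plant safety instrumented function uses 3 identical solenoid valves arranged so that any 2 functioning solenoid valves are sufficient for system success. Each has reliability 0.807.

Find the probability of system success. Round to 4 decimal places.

R = Σ_{i=2}^{3} C(3,i) p^i (1−p)^{3−i} with p = 0.807
C(3,2)·0.807^2·0.193^1 = 0.377073
C(3,3)·0.807^3·0.193^0 = 0.525558
Sum = 0.9026

0.9026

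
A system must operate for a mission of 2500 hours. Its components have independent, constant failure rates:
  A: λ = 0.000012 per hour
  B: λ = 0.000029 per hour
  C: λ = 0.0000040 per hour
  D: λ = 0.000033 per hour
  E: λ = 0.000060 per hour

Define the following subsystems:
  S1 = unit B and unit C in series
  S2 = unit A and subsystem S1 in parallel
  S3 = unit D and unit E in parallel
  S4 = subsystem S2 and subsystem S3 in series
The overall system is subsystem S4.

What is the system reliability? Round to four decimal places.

0.9867

R(A) = exp(−0.000012 × 2500) = 0.970446
R(B) = exp(−0.000029 × 2500) = 0.930066
R(C) = exp(−0.0000040 × 2500) = 0.990050
R(D) = exp(−0.000033 × 2500) = 0.920811
R(E) = exp(−0.000060 × 2500) = 0.860708
Series (B and C): 0.930066 × 0.990050 = 0.920812
Parallel (A and [0.920812]): 1 − (1 − 0.970446)(1 − 0.920812) = 0.997660
Parallel (D and E): 1 − (1 − 0.920811)(1 − 0.860708) = 0.988970
Series ([0.997660] and [0.988970]): 0.997660 × 0.988970 = 0.9867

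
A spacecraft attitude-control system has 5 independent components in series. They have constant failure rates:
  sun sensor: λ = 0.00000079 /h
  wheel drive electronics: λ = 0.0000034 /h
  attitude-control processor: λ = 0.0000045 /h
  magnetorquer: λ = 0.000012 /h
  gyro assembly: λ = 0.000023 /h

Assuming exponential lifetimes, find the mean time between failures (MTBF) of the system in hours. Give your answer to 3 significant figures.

22900

Series of exponential components: λ_sys = Σ λ_i
λ_sys = 0.00000079 + 0.0000034 + 0.0000045 + 0.000012 + 0.000023 = 4.3690e-05 /h
MTBF = 1 / λ_sys = 22900 h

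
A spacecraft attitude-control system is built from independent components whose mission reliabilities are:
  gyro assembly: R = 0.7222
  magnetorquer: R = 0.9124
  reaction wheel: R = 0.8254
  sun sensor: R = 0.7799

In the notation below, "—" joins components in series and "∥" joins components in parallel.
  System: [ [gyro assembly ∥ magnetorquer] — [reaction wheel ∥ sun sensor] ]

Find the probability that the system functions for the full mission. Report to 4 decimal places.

0.9382

Parallel (gyro assembly and magnetorquer): 1 − (1 − 0.722200)(1 − 0.912400) = 0.975665
Parallel (reaction wheel and sun sensor): 1 − (1 − 0.825400)(1 − 0.779900) = 0.961571
Series ([0.975665] and [0.961571]): 0.975665 × 0.961571 = 0.9382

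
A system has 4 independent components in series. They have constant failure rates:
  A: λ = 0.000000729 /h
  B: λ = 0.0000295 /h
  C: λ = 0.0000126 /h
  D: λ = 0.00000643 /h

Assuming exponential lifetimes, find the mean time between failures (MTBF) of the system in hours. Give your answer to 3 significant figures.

20300

Series of exponential components: λ_sys = Σ λ_i
λ_sys = 0.000000729 + 0.0000295 + 0.0000126 + 0.00000643 = 4.9259e-05 /h
MTBF = 1 / λ_sys = 20300 h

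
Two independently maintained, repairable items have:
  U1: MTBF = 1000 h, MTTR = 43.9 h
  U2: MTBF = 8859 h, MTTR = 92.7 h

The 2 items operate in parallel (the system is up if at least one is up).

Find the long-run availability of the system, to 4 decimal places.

0.9996

A(U1) = MTBF/(MTBF+MTTR) = 1000/(1000+43.9) = 0.957946
A(U2) = MTBF/(MTBF+MTTR) = 8859/(8859+92.7) = 0.989644
Parallel availability: 1 − (1 − 0.957946)(1 − 0.989644) = 0.9996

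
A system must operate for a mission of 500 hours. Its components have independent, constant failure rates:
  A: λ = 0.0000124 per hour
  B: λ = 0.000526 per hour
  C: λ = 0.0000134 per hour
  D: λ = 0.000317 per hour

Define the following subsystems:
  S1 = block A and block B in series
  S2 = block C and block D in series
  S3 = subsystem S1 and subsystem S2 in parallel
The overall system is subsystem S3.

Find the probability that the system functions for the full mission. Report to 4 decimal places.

R(A) = exp(−0.0000124 × 500) = 0.993819
R(B) = exp(−0.000526 × 500) = 0.768742
R(C) = exp(−0.0000134 × 500) = 0.993322
R(D) = exp(−0.000317 × 500) = 0.853423
Series (A and B): 0.993819 × 0.768742 = 0.763990
Series (C and D): 0.993322 × 0.853423 = 0.847724
Parallel ([0.763990] and [0.847724]): 1 − (1 − 0.763990)(1 − 0.847724) = 0.9641

0.9641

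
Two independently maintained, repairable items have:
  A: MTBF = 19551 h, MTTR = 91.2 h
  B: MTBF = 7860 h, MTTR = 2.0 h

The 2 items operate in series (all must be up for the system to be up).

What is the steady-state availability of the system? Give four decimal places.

0.9951

A(A) = MTBF/(MTBF+MTTR) = 19551/(19551+91.2) = 0.995357
A(B) = MTBF/(MTBF+MTTR) = 7860/(7860+2.0) = 0.999746
Series availability: 0.995357 × 0.999746 = 0.9951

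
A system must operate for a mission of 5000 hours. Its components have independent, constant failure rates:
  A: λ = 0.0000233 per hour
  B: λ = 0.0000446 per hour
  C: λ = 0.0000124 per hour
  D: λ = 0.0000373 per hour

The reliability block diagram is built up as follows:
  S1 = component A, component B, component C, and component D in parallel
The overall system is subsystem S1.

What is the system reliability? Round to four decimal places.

R(A) = exp(−0.0000233 × 5000) = 0.890030
R(B) = exp(−0.0000446 × 5000) = 0.800115
R(C) = exp(−0.0000124 × 5000) = 0.939883
R(D) = exp(−0.0000373 × 5000) = 0.829859
Parallel (A, B, C, and D): 1 − (1 − 0.890030)(1 − 0.800115)(1 − 0.939883)(1 − 0.829859) = 0.9998

0.9998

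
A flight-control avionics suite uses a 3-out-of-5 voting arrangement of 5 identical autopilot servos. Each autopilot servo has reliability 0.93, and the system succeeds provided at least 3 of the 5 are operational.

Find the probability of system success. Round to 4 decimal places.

R = Σ_{i=3}^{5} C(5,i) p^i (1−p)^{5−i} with p = 0.93
C(5,3)·0.93^3·0.07^2 = 0.039413
C(5,4)·0.93^4·0.07^1 = 0.261818
C(5,5)·0.93^5·0.07^0 = 0.695688
Sum = 0.9969

0.9969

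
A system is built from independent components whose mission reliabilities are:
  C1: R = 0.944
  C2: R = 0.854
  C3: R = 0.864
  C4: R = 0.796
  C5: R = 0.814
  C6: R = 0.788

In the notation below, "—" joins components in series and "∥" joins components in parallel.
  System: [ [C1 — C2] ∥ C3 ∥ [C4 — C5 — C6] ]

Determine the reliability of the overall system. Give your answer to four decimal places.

Series (C1 and C2): 0.944000 × 0.854000 = 0.806176
Series (C4, C5, and C6): 0.796000 × 0.814000 × 0.788000 = 0.510580
Parallel ([0.806176], C3, and [0.510580]): 1 − (1 − 0.806176)(1 − 0.864000)(1 − 0.510580) = 0.9871

0.9871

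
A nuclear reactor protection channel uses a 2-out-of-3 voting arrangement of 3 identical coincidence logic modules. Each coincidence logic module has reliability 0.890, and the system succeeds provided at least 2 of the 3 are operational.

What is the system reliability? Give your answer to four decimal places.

R = Σ_{i=2}^{3} C(3,i) p^i (1−p)^{3−i} with p = 0.890
C(3,2)·0.890^2·0.110^1 = 0.261393
C(3,3)·0.890^3·0.110^0 = 0.704969
Sum = 0.9664

0.9664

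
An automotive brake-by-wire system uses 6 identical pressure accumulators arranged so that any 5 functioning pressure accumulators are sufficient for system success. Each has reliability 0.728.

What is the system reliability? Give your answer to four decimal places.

R = Σ_{i=5}^{6} C(6,i) p^i (1−p)^{6−i} with p = 0.728
C(6,5)·0.728^5·0.272^1 = 0.333716
C(6,6)·0.728^6·0.272^0 = 0.148864
Sum = 0.4826

0.4826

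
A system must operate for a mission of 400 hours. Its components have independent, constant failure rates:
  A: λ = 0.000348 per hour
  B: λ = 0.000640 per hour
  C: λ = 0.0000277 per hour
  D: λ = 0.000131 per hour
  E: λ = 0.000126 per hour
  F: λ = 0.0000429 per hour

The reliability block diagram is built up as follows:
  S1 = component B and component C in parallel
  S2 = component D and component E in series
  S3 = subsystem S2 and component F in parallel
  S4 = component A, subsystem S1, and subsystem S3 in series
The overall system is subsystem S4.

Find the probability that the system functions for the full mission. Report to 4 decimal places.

R(A) = exp(−0.000348 × 400) = 0.870054
R(B) = exp(−0.000640 × 400) = 0.774142
R(C) = exp(−0.0000277 × 400) = 0.988981
R(D) = exp(−0.000131 × 400) = 0.948949
R(E) = exp(−0.000126 × 400) = 0.950849
R(F) = exp(−0.0000429 × 400) = 0.982986
Parallel (B and C): 1 − (1 − 0.774142)(1 − 0.988981) = 0.997511
Series (D and E): 0.948949 × 0.950849 = 0.902307
Parallel ([0.902307] and F): 1 − (1 − 0.902307)(1 − 0.982986) = 0.998338
Series (A, [0.997511], and [0.998338]): 0.870054 × 0.997511 × 0.998338 = 0.8664

0.8664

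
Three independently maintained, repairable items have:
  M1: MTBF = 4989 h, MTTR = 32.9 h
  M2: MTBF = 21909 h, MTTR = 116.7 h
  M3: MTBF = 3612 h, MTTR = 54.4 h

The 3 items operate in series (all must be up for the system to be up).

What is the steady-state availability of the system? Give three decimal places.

A(M1) = MTBF/(MTBF+MTTR) = 4989/(4989+32.9) = 0.993449
A(M2) = MTBF/(MTBF+MTTR) = 21909/(21909+116.7) = 0.994702
A(M3) = MTBF/(MTBF+MTTR) = 3612/(3612+54.4) = 0.985163
Series availability: 0.993449 × 0.994702 × 0.985163 = 0.974

0.974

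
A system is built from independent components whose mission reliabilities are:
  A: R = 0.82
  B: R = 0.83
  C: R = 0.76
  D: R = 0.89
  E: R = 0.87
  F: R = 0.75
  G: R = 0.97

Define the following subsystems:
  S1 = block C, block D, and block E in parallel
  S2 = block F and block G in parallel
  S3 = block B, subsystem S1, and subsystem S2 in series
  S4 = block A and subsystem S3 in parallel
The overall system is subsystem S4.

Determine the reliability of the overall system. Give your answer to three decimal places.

0.968

Parallel (C, D, and E): 1 − (1 − 0.76000)(1 − 0.89000)(1 − 0.87000) = 0.99657
Parallel (F and G): 1 − (1 − 0.75000)(1 − 0.97000) = 0.99250
Series (B, [0.99657], and [0.99250]): 0.83000 × 0.99657 × 0.99250 = 0.82095
Parallel (A and [0.82095]): 1 − (1 − 0.82000)(1 − 0.82095) = 0.968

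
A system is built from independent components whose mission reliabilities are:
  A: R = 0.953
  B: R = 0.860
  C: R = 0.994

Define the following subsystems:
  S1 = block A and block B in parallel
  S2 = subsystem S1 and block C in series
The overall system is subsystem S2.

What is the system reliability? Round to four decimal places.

0.9875

Parallel (A and B): 1 − (1 − 0.953000)(1 − 0.860000) = 0.993420
Series ([0.993420] and C): 0.993420 × 0.994000 = 0.9875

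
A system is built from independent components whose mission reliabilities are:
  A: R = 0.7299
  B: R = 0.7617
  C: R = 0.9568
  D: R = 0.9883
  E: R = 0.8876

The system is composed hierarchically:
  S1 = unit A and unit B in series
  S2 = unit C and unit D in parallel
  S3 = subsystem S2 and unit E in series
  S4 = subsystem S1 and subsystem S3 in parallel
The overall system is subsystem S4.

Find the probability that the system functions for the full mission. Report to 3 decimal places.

0.950

Series (A and B): 0.72990 × 0.76170 = 0.55596
Parallel (C and D): 1 − (1 − 0.95680)(1 − 0.98830) = 0.99949
Series ([0.99949] and E): 0.99949 × 0.88760 = 0.88715
Parallel ([0.55596] and [0.88715]): 1 − (1 − 0.55596)(1 − 0.88715) = 0.950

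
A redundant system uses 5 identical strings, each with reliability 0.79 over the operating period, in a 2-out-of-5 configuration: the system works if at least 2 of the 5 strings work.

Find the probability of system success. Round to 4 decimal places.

R = Σ_{i=2}^{5} C(5,i) p^i (1−p)^{5−i} with p = 0.79
C(5,2)·0.79^2·0.21^3 = 0.057798
C(5,3)·0.79^3·0.21^2 = 0.217430
C(5,4)·0.79^4·0.21^1 = 0.408976
C(5,5)·0.79^5·0.21^0 = 0.307706
Sum = 0.9919

0.9919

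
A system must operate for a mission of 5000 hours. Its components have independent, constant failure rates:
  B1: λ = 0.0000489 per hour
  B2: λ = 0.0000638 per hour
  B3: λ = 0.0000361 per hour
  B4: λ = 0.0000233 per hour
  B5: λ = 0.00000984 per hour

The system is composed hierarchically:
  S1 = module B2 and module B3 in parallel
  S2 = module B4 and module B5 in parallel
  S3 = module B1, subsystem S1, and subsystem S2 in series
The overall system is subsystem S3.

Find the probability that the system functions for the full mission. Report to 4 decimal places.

R(B1) = exp(−0.0000489 × 5000) = 0.783096
R(B2) = exp(−0.0000638 × 5000) = 0.726876
R(B3) = exp(−0.0000361 × 5000) = 0.834853
R(B4) = exp(−0.0000233 × 5000) = 0.890030
R(B5) = exp(−0.00000984 × 5000) = 0.951991
Parallel (B2 and B3): 1 − (1 − 0.726876)(1 − 0.834853) = 0.954894
Parallel (B4 and B5): 1 − (1 − 0.890030)(1 − 0.951991) = 0.994720
Series (B1, [0.954894], and [0.994720]): 0.783096 × 0.954894 × 0.994720 = 0.7438

0.7438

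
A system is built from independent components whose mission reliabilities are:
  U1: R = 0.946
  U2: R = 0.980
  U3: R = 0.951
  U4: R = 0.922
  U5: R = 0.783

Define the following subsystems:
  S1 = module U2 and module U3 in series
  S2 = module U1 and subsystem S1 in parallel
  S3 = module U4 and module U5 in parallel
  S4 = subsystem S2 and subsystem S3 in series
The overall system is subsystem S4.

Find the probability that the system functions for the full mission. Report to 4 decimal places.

0.9795

Series (U2 and U3): 0.980000 × 0.951000 = 0.931980
Parallel (U1 and [0.931980]): 1 − (1 − 0.946000)(1 − 0.931980) = 0.996327
Parallel (U4 and U5): 1 − (1 − 0.922000)(1 − 0.783000) = 0.983074
Series ([0.996327] and [0.983074]): 0.996327 × 0.983074 = 0.9795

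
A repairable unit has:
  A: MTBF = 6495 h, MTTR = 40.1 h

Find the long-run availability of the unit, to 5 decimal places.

0.99386

A(A) = MTBF/(MTBF+MTTR) = 6495/(6495+40.1) = 0.99386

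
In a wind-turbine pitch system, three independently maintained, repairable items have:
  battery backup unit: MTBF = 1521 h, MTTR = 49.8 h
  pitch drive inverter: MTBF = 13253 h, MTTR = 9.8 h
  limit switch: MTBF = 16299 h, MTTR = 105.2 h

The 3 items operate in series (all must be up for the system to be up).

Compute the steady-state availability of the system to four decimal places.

A(battery backup unit) = MTBF/(MTBF+MTTR) = 1521/(1521+49.8) = 0.968296
A(pitch drive inverter) = MTBF/(MTBF+MTTR) = 13253/(13253+9.8) = 0.999261
A(limit switch) = MTBF/(MTBF+MTTR) = 16299/(16299+105.2) = 0.993587
Series availability: 0.968296 × 0.999261 × 0.993587 = 0.9614

0.9614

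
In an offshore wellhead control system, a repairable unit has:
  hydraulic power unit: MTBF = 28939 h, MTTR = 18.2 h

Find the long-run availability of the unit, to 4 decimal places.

0.9994

A(hydraulic power unit) = MTBF/(MTBF+MTTR) = 28939/(28939+18.2) = 0.9994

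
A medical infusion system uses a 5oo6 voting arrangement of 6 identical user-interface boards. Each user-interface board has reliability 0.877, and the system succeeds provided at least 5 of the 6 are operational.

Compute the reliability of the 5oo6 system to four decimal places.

0.8379

R = Σ_{i=5}^{6} C(6,i) p^i (1−p)^{6−i} with p = 0.877
C(6,5)·0.877^5·0.123^1 = 0.382873
C(6,6)·0.877^6·0.123^0 = 0.454986
Sum = 0.8379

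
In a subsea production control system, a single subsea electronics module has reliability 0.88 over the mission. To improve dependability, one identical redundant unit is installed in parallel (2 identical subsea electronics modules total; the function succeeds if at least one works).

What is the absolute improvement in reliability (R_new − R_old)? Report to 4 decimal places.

R_before = 0.88
R_after = 1 − (1 − 0.88)^2 = 0.9856
ΔR = 0.9856 − 0.88 = 0.1056

0.1056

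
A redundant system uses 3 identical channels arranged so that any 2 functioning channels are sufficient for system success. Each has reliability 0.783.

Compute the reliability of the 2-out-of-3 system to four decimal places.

R = Σ_{i=2}^{3} C(3,i) p^i (1−p)^{3−i} with p = 0.783
C(3,2)·0.783^2·0.217^1 = 0.399121
C(3,3)·0.783^3·0.217^0 = 0.480049
Sum = 0.8792

0.8792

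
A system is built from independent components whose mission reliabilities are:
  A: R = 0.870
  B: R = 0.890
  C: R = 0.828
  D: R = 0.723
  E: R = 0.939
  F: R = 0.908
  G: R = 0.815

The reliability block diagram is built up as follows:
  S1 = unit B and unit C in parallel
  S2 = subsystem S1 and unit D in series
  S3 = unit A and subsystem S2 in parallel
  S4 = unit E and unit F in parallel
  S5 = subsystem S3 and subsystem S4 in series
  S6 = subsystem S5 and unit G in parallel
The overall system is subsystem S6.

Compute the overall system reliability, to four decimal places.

0.9920

Parallel (B and C): 1 − (1 − 0.890000)(1 − 0.828000) = 0.981080
Series ([0.981080] and D): 0.981080 × 0.723000 = 0.709321
Parallel (A and [0.709321]): 1 − (1 − 0.870000)(1 − 0.709321) = 0.962212
Parallel (E and F): 1 − (1 − 0.939000)(1 − 0.908000) = 0.994388
Series ([0.962212] and [0.994388]): 0.962212 × 0.994388 = 0.956812
Parallel ([0.956812] and G): 1 − (1 − 0.956812)(1 − 0.815000) = 0.9920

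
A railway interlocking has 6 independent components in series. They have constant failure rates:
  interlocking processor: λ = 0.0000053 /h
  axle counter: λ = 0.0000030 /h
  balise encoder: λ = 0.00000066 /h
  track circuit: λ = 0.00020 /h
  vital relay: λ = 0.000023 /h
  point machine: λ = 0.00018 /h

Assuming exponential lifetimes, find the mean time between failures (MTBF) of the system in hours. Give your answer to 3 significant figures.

2430

Series of exponential components: λ_sys = Σ λ_i
λ_sys = 0.0000053 + 0.0000030 + 0.00000066 + 0.00020 + 0.000023 + 0.00018 = 4.1196e-04 /h
MTBF = 1 / λ_sys = 2430 h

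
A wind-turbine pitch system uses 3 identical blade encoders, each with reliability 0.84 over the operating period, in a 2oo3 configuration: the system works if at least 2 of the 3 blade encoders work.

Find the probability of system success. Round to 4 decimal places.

0.9314

R = Σ_{i=2}^{3} C(3,i) p^i (1−p)^{3−i} with p = 0.84
C(3,2)·0.84^2·0.16^1 = 0.338688
C(3,3)·0.84^3·0.16^0 = 0.592704
Sum = 0.9314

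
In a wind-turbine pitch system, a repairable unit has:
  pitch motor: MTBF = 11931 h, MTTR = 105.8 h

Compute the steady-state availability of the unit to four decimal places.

0.9912

A(pitch motor) = MTBF/(MTBF+MTTR) = 11931/(11931+105.8) = 0.9912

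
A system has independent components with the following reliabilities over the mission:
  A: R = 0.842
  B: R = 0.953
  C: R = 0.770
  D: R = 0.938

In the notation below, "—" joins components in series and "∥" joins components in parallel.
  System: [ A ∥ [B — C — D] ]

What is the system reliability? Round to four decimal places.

0.9508

Series (B, C, and D): 0.953000 × 0.770000 × 0.938000 = 0.688314
Parallel (A and [0.688314]): 1 − (1 − 0.842000)(1 − 0.688314) = 0.9508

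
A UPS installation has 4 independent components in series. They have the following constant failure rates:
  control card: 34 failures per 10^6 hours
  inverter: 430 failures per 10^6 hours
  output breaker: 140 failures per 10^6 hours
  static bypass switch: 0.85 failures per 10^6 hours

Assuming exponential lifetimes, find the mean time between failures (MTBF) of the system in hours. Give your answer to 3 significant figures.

1650

Series of exponential components: λ_sys = Σ λ_i
λ_sys = 0.000034 + 0.00043 + 0.00014 + 0.00000085 = 6.0485e-04 /h
MTBF = 1 / λ_sys = 1650 h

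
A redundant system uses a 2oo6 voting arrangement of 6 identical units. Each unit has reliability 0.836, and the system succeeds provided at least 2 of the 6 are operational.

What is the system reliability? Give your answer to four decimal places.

0.9994

R = Σ_{i=2}^{6} C(6,i) p^i (1−p)^{6−i} with p = 0.836
C(6,2)·0.836^2·0.164^4 = 0.007584
C(6,3)·0.836^3·0.164^3 = 0.051544
C(6,4)·0.836^4·0.164^2 = 0.197063
C(6,5)·0.836^5·0.164^1 = 0.401815
C(6,6)·0.836^6·0.164^0 = 0.341380
Sum = 0.9994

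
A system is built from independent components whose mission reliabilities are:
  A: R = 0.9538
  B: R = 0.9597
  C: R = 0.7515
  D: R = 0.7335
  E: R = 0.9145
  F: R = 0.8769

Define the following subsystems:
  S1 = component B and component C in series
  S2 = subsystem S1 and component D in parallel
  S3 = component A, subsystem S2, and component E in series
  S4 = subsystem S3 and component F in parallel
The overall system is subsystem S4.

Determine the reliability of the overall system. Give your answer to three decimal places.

0.976

Series (B and C): 0.95970 × 0.75150 = 0.72121
Parallel ([0.72121] and D): 1 − (1 − 0.72121)(1 − 0.73350) = 0.92570
Series (A, [0.92570], and E): 0.95380 × 0.92570 × 0.91450 = 0.80744
Parallel ([0.80744] and F): 1 − (1 − 0.80744)(1 − 0.87690) = 0.976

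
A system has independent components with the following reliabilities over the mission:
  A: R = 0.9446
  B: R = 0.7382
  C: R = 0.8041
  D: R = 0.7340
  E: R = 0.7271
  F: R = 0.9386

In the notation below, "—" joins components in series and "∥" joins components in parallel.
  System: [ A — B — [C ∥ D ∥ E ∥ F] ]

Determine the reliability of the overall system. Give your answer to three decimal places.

Parallel (C, D, E, and F): 1 − (1 − 0.80410)(1 − 0.73400)(1 − 0.72710)(1 − 0.93860) = 0.99913
Series (A, B, and [0.99913]): 0.94460 × 0.73820 × 0.99913 = 0.697

0.697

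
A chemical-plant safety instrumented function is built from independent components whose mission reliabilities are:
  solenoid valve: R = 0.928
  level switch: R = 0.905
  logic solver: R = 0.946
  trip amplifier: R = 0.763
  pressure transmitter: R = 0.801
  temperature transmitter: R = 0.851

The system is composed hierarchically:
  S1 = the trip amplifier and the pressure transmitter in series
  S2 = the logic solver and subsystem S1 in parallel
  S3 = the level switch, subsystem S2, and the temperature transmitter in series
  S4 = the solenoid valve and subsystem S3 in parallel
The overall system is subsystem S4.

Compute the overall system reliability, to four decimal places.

Series (trip amplifier and pressure transmitter): 0.763000 × 0.801000 = 0.611163
Parallel (logic solver and [0.611163]): 1 − (1 − 0.946000)(1 − 0.611163) = 0.979003
Series (level switch, [0.979003], and temperature transmitter): 0.905000 × 0.979003 × 0.851000 = 0.753984
Parallel (solenoid valve and [0.753984]): 1 − (1 − 0.928000)(1 − 0.753984) = 0.9823

0.9823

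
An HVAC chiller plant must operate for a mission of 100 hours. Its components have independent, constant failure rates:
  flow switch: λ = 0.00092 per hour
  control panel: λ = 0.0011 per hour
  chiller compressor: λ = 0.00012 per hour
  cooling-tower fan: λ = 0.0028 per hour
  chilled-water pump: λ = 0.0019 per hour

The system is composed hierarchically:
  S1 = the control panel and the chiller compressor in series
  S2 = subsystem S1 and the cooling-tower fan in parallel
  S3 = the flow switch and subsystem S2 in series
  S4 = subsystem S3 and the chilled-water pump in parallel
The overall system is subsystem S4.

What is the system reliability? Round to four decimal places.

0.9804

R(flow switch) = exp(−0.00092 × 100) = 0.912105
R(control panel) = exp(−0.0011 × 100) = 0.895834
R(chiller compressor) = exp(−0.00012 × 100) = 0.988072
R(cooling-tower fan) = exp(−0.0028 × 100) = 0.755784
R(chilled-water pump) = exp(−0.0019 × 100) = 0.826959
Series (control panel and chiller compressor): 0.895834 × 0.988072 = 0.885148
Parallel ([0.885148] and cooling-tower fan): 1 − (1 − 0.885148)(1 − 0.755784) = 0.971951
Series (flow switch and [0.971951]): 0.912105 × 0.971951 = 0.886521
Parallel ([0.886521] and chilled-water pump): 1 − (1 − 0.886521)(1 − 0.826959) = 0.9804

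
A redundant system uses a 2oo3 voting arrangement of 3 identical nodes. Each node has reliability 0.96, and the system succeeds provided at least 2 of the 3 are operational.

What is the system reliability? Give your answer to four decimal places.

R = Σ_{i=2}^{3} C(3,i) p^i (1−p)^{3−i} with p = 0.96
C(3,2)·0.96^2·0.04^1 = 0.110592
C(3,3)·0.96^3·0.04^0 = 0.884736
Sum = 0.9953

0.9953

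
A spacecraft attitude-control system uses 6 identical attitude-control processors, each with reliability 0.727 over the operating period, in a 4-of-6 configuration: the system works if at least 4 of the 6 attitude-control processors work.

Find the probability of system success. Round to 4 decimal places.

0.7926

R = Σ_{i=4}^{6} C(6,i) p^i (1−p)^{6−i} with p = 0.727
C(6,4)·0.727^4·0.273^2 = 0.312287
C(6,5)·0.727^5·0.273^1 = 0.332649
C(6,6)·0.727^6·0.273^0 = 0.147641
Sum = 0.7926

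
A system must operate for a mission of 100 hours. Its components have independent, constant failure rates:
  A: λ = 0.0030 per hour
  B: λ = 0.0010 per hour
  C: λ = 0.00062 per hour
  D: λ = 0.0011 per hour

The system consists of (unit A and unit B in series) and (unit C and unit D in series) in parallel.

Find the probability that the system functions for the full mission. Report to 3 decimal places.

R(A) = exp(−0.0030 × 100) = 0.74082
R(B) = exp(−0.0010 × 100) = 0.90484
R(C) = exp(−0.00062 × 100) = 0.93988
R(D) = exp(−0.0011 × 100) = 0.89583
Series (A and B): 0.74082 × 0.90484 = 0.67032
Series (C and D): 0.93988 × 0.89583 = 0.84197
Parallel ([0.67032] and [0.84197]): 1 − (1 − 0.67032)(1 − 0.84197) = 0.948

0.948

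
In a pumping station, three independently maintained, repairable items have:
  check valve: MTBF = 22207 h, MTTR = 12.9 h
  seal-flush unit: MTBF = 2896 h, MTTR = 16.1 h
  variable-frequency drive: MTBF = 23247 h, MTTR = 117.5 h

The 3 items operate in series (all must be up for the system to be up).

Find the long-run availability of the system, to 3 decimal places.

A(check valve) = MTBF/(MTBF+MTTR) = 22207/(22207+12.9) = 0.999419
A(seal-flush unit) = MTBF/(MTBF+MTTR) = 2896/(2896+16.1) = 0.994471
A(variable-frequency drive) = MTBF/(MTBF+MTTR) = 23247/(23247+117.5) = 0.994971
Series availability: 0.999419 × 0.994471 × 0.994971 = 0.989

0.989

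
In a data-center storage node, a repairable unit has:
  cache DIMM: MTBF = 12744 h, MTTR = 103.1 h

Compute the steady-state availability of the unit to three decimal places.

0.992

A(cache DIMM) = MTBF/(MTBF+MTTR) = 12744/(12744+103.1) = 0.992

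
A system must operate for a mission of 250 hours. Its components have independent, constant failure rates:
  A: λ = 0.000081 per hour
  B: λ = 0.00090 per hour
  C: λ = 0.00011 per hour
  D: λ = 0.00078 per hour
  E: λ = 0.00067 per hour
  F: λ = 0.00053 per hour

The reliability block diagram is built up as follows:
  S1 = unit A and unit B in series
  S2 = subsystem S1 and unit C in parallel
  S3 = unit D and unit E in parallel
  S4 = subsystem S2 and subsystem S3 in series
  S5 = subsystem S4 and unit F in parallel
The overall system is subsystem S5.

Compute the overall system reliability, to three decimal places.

0.996

R(A) = exp(−0.000081 × 250) = 0.97995
R(B) = exp(−0.00090 × 250) = 0.79852
R(C) = exp(−0.00011 × 250) = 0.97287
R(D) = exp(−0.00078 × 250) = 0.82283
R(E) = exp(−0.00067 × 250) = 0.84578
R(F) = exp(−0.00053 × 250) = 0.87590
Series (A and B): 0.97995 × 0.79852 = 0.78251
Parallel ([0.78251] and C): 1 − (1 − 0.78251)(1 − 0.97287) = 0.99410
Parallel (D and E): 1 − (1 − 0.82283)(1 − 0.84578) = 0.97268
Series ([0.99410] and [0.97268]): 0.99410 × 0.97268 = 0.96694
Parallel ([0.96694] and F): 1 − (1 − 0.96694)(1 − 0.87590) = 0.996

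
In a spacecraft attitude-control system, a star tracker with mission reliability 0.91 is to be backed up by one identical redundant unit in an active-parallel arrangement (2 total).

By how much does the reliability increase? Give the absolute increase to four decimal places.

R_before = 0.91
R_after = 1 − (1 − 0.91)^2 = 0.9919
ΔR = 0.9919 − 0.91 = 0.0819

0.0819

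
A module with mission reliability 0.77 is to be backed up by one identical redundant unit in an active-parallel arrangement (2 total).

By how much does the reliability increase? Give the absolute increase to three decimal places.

R_before = 0.77
R_after = 1 − (1 − 0.77)^2 = 0.947
ΔR = 0.947 − 0.77 = 0.177

0.177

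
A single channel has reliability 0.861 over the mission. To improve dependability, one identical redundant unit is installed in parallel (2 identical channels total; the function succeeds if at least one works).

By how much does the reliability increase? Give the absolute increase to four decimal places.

0.1197

R_before = 0.861
R_after = 1 − (1 − 0.861)^2 = 0.9807
ΔR = 0.9807 − 0.861 = 0.1197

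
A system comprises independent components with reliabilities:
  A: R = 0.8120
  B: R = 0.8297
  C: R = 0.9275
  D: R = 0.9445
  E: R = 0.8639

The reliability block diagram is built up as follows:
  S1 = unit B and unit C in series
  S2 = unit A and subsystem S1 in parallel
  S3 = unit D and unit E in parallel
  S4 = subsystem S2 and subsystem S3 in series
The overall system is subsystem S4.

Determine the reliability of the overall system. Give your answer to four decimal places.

Series (B and C): 0.829700 × 0.927500 = 0.769547
Parallel (A and [0.769547]): 1 − (1 − 0.812000)(1 − 0.769547) = 0.956675
Parallel (D and E): 1 − (1 − 0.944500)(1 − 0.863900) = 0.992446
Series ([0.956675] and [0.992446]): 0.956675 × 0.992446 = 0.9494

0.9494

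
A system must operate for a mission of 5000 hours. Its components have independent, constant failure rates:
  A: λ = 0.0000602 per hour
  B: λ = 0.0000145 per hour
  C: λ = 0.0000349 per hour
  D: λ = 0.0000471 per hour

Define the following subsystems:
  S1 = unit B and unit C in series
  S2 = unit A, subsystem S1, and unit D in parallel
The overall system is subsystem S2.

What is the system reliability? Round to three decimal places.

0.988

R(A) = exp(−0.0000602 × 5000) = 0.74008
R(B) = exp(−0.0000145 × 5000) = 0.93007
R(C) = exp(−0.0000349 × 5000) = 0.83988
R(D) = exp(−0.0000471 × 5000) = 0.79018
Series (B and C): 0.93007 × 0.83988 = 0.78115
Parallel (A, [0.78115], and D): 1 − (1 − 0.74008)(1 − 0.78115)(1 − 0.79018) = 0.988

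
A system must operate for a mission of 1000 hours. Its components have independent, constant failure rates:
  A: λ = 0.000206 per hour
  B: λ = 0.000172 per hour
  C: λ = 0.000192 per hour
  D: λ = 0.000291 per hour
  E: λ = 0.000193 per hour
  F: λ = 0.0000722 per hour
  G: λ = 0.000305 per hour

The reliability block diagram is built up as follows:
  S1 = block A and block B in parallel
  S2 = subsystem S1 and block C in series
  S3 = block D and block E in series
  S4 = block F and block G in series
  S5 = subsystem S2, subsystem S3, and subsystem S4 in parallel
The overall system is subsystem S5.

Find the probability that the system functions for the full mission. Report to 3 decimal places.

0.976

R(A) = exp(−0.000206 × 1000) = 0.81383
R(B) = exp(−0.000172 × 1000) = 0.84198
R(C) = exp(−0.000192 × 1000) = 0.82531
R(D) = exp(−0.000291 × 1000) = 0.74752
R(E) = exp(−0.000193 × 1000) = 0.82448
R(F) = exp(−0.0000722 × 1000) = 0.93034
R(G) = exp(−0.000305 × 1000) = 0.73712
Parallel (A and B): 1 − (1 − 0.81383)(1 − 0.84198) = 0.97058
Series ([0.97058] and C): 0.97058 × 0.82531 = 0.80103
Series (D and E): 0.74752 × 0.82448 = 0.61632
Series (F and G): 0.93034 × 0.73712 = 0.68577
Parallel ([0.80103], [0.61632], and [0.68577]): 1 − (1 − 0.80103)(1 − 0.61632)(1 − 0.68577) = 0.976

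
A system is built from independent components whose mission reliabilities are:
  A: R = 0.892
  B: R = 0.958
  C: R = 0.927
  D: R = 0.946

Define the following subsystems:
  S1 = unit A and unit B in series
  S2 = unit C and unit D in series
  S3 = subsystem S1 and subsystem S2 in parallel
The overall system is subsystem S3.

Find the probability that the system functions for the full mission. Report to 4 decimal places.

Series (A and B): 0.892000 × 0.958000 = 0.854536
Series (C and D): 0.927000 × 0.946000 = 0.876942
Parallel ([0.854536] and [0.876942]): 1 − (1 − 0.854536)(1 − 0.876942) = 0.9821

0.9821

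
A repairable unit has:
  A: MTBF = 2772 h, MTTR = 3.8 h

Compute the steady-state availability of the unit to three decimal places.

A(A) = MTBF/(MTBF+MTTR) = 2772/(2772+3.8) = 0.999

0.999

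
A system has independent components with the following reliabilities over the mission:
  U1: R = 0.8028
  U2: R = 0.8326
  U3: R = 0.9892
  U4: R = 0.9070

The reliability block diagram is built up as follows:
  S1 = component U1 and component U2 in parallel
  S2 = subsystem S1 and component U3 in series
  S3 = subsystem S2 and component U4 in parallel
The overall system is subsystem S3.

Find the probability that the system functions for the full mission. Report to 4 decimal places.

0.9960

Parallel (U1 and U2): 1 − (1 − 0.802800)(1 − 0.832600) = 0.966989
Series ([0.966989] and U3): 0.966989 × 0.989200 = 0.956546
Parallel ([0.956546] and U4): 1 − (1 − 0.956546)(1 − 0.907000) = 0.9960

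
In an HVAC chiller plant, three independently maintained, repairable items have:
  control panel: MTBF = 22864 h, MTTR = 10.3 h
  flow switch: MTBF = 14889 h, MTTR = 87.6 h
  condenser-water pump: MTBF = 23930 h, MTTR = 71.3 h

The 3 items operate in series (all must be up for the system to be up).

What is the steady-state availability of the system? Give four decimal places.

A(control panel) = MTBF/(MTBF+MTTR) = 22864/(22864+10.3) = 0.999550
A(flow switch) = MTBF/(MTBF+MTTR) = 14889/(14889+87.6) = 0.994151
A(condenser-water pump) = MTBF/(MTBF+MTTR) = 23930/(23930+71.3) = 0.997029
Series availability: 0.999550 × 0.994151 × 0.997029 = 0.9908

0.9908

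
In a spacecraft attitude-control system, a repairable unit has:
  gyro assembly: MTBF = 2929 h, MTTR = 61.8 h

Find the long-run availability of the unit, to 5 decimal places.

A(gyro assembly) = MTBF/(MTBF+MTTR) = 2929/(2929+61.8) = 0.97934

0.97934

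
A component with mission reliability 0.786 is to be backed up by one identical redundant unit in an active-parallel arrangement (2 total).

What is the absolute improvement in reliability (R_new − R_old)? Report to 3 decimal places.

R_before = 0.786
R_after = 1 − (1 − 0.786)^2 = 0.954
ΔR = 0.954 − 0.786 = 0.168

0.168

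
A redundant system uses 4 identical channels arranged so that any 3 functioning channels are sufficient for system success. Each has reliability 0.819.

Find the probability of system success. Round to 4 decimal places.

0.8477

R = Σ_{i=3}^{4} C(4,i) p^i (1−p)^{4−i} with p = 0.819
C(4,3)·0.819^3·0.181^1 = 0.397732
C(4,4)·0.819^4·0.181^0 = 0.449920
Sum = 0.8477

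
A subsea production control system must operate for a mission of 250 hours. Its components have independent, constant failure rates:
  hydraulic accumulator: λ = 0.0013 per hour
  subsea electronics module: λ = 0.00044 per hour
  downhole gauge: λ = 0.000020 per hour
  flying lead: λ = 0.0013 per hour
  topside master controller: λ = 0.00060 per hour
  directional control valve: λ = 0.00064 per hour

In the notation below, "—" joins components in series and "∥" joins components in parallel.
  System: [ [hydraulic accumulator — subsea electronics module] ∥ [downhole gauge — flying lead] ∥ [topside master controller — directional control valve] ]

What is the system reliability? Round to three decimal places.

R(hydraulic accumulator) = exp(−0.0013 × 250) = 0.72253
R(subsea electronics module) = exp(−0.00044 × 250) = 0.89583
R(downhole gauge) = exp(−0.000020 × 250) = 0.99501
R(flying lead) = exp(−0.0013 × 250) = 0.72253
R(topside master controller) = exp(−0.00060 × 250) = 0.86071
R(directional control valve) = exp(−0.00064 × 250) = 0.85214
Series (hydraulic accumulator and subsea electronics module): 0.72253 × 0.89583 = 0.64726
Series (downhole gauge and flying lead): 0.99501 × 0.72253 = 0.71892
Series (topside master controller and directional control valve): 0.86071 × 0.85214 = 0.73345
Parallel ([0.64726], [0.71892], and [0.73345]): 1 − (1 − 0.64726)(1 − 0.71892)(1 − 0.73345) = 0.974

0.974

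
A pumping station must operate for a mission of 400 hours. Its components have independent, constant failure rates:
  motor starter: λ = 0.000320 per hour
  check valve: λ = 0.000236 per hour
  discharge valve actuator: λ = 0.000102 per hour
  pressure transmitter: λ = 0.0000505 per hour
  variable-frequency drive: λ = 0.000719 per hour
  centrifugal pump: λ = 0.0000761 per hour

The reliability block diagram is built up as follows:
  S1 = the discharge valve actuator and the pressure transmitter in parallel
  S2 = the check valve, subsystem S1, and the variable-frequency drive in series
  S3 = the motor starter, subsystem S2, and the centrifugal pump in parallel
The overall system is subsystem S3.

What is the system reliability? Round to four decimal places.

R(motor starter) = exp(−0.000320 × 400) = 0.879853
R(check valve) = exp(−0.000236 × 400) = 0.909919
R(discharge valve actuator) = exp(−0.000102 × 400) = 0.960021
R(pressure transmitter) = exp(−0.0000505 × 400) = 0.980003
R(variable-frequency drive) = exp(−0.000719 × 400) = 0.750062
R(centrifugal pump) = exp(−0.0000761 × 400) = 0.970019
Parallel (discharge valve actuator and pressure transmitter): 1 − (1 − 0.960021)(1 − 0.980003) = 0.999201
Series (check valve, [0.999201], and variable-frequency drive): 0.909919 × 0.999201 × 0.750062 = 0.681950
Parallel (motor starter, [0.681950], and centrifugal pump): 1 − (1 − 0.879853)(1 − 0.681950)(1 − 0.970019) = 0.9989

0.9989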